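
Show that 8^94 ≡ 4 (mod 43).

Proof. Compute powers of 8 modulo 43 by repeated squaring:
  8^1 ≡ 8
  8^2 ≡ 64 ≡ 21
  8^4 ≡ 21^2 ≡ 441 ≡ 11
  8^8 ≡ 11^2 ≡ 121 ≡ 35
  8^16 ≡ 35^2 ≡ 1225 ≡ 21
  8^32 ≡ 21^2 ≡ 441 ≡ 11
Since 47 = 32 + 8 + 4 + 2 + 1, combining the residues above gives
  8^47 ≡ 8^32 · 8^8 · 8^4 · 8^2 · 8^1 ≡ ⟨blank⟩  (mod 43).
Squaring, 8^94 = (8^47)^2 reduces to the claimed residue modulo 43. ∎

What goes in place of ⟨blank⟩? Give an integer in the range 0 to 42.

8^32 · 8^8 · 8^4 · 8^2 · 8^1 ≡ 11 · 35 · 11 · 21 · 8 = 711480.
711480 mod 43 = 2, so 8^47 ≡ 2 (mod 43).

2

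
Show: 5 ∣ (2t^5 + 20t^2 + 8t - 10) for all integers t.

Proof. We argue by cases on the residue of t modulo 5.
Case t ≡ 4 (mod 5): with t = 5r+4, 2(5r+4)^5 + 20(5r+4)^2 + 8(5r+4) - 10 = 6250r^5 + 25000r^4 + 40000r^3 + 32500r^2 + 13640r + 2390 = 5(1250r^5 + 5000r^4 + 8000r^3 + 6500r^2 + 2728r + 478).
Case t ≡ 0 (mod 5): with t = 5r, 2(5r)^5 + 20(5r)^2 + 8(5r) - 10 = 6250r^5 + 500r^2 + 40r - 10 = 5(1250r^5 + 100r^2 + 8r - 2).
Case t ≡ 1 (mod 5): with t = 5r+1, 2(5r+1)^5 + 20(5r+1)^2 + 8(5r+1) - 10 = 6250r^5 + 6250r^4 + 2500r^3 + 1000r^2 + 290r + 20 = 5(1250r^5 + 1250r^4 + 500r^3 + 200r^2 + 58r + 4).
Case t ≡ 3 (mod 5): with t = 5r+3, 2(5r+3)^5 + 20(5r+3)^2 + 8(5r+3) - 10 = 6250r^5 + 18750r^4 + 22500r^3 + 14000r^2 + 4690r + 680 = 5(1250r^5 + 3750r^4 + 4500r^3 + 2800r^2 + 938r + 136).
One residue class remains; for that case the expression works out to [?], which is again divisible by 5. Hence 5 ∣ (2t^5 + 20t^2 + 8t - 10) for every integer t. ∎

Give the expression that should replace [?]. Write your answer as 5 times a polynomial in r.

5(1250r^5 + 2500r^4 + 2000r^3 + 900r^2 + 248r + 30)

Only t ≡ 2 (mod 5) is unaccounted for. Put t = 5r+2:
2(5r+2)^5 + 20(5r+2)^2 + 8(5r+2) - 10 expands to 6250r^5 + 12500r^4 + 10000r^3 + 4500r^2 + 1240r + 150,
and factoring out 5 leaves 5(1250r^5 + 2500r^4 + 2000r^3 + 900r^2 + 248r + 30).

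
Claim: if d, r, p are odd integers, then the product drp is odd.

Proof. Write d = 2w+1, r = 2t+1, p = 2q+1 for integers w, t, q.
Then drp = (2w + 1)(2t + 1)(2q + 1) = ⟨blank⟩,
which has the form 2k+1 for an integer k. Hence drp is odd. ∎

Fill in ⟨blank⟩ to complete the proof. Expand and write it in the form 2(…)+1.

2(4qtw + 2qt + 2qw + q + 2tw + t + w) + 1

Expanding: (2w + 1)(2t + 1)(2q + 1) = 8qtw + 4qt + 4qw + 2q + 4tw + 2t + 2w + 1.
Every term except the constant is even, so this is 2(4qtw + 2qt + 2qw + q + 2tw + t + w) + 1,
and 4qtw + 2qt + 2qw + q + 2tw + t + w ∈ ℤ gives the required form.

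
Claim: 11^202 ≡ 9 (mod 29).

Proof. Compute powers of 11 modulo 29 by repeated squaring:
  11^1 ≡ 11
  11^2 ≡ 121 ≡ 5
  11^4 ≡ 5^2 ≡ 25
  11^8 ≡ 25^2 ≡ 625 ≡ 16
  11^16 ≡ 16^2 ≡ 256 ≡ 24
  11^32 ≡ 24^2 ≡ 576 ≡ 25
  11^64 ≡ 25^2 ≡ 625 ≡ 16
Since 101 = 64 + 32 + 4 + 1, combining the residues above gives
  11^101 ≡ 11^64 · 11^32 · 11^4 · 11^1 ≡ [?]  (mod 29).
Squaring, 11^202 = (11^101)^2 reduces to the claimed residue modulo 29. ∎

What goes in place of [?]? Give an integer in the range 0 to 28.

3

11^64 · 11^32 · 11^4 · 11^1 ≡ 16 · 25 · 25 · 11 = 110000.
110000 mod 29 = 3, so 11^101 ≡ 3 (mod 29).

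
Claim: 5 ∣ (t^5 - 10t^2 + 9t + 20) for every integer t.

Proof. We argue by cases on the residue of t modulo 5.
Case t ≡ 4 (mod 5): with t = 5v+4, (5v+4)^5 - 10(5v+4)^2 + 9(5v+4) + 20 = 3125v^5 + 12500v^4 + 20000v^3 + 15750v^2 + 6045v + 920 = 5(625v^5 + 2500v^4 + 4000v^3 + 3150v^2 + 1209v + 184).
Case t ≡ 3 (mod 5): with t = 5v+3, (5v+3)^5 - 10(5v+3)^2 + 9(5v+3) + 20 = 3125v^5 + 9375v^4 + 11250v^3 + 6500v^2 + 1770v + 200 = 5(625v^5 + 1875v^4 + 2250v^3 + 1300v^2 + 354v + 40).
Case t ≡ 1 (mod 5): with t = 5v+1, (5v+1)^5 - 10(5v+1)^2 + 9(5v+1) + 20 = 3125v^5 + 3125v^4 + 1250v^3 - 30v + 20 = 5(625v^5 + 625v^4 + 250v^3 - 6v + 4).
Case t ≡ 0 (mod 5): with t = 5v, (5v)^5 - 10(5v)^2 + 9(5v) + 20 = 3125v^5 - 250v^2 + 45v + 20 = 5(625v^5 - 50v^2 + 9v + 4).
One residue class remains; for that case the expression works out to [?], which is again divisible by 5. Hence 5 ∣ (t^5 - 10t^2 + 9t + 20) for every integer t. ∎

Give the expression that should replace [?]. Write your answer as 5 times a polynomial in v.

The residues treated are {4, 3, 1, 0}, so the missing case is t ≡ 2 (mod 5); write t = 5v+2.
Then (5v+2)^5 - 10(5v+2)^2 + 9(5v+2) + 20 = 3125v^5 + 6250v^4 + 5000v^3 + 1750v^2 + 245v + 30 = 5(625v^5 + 1250v^4 + 1000v^3 + 350v^2 + 49v + 6).

5(625v^5 + 1250v^4 + 1000v^3 + 350v^2 + 49v + 6)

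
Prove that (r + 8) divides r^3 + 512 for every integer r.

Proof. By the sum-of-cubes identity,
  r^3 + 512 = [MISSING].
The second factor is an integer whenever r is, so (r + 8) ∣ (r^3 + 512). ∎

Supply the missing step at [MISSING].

Polynomial division of r^3 + 512 by r + 8 leaves remainder 0 and quotient r^2 - 8r + 64.
Hence r^3 + 512 = (r + 8)(r^2 - 8r + 64).

(r + 8)(r^2 - 8r + 64)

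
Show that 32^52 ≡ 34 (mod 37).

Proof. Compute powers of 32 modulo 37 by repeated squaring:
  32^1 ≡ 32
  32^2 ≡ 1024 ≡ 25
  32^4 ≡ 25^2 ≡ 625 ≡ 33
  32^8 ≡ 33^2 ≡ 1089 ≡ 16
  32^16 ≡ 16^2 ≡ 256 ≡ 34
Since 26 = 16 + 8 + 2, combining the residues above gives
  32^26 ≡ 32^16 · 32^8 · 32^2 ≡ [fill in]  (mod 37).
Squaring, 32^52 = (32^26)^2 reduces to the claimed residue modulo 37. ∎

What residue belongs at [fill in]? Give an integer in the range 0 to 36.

21

Multiply the listed residues: 34 · 16 · 25 = 544 → 13600.
Reducing modulo 37: 13600 = 367·37 + 21, so 32^26 ≡ 21.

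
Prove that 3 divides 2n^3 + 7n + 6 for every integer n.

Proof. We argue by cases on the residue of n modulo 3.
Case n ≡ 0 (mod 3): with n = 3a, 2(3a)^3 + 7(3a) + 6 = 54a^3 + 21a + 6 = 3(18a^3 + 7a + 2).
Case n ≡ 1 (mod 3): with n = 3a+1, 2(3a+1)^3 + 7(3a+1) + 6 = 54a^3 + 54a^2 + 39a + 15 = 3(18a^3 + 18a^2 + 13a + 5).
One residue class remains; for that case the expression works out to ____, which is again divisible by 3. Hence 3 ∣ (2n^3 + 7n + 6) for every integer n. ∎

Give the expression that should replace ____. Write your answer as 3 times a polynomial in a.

Only n ≡ 2 (mod 3) is unaccounted for. Put n = 3a+2:
2(3a+2)^3 + 7(3a+2) + 6 expands to 54a^3 + 108a^2 + 93a + 36,
and factoring out 3 leaves 3(18a^3 + 36a^2 + 31a + 12).

3(18a^3 + 36a^2 + 31a + 12)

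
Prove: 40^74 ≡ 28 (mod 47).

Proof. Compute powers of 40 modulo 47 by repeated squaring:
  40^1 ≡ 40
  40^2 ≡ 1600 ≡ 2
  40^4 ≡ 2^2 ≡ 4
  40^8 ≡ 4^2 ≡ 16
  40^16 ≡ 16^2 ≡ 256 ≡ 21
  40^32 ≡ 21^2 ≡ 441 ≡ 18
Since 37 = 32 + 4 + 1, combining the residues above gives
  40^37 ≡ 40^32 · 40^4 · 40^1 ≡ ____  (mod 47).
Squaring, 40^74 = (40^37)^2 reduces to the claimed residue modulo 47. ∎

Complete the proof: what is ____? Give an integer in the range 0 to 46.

40^32 · 40^4 · 40^1 ≡ 18 · 4 · 40 = 2880.
2880 mod 47 = 13, so 40^37 ≡ 13 (mod 47).

13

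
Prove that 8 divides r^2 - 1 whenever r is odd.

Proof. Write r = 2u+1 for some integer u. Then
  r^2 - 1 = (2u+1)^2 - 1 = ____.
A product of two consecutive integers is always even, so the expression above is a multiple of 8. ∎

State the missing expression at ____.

(2u+1)^2 - 1 = 4u^2 + 4u + 1 - 1 = 4u^2 + 4u = 4u(u+1).
Since u and u+1 are consecutive, u(u+1) is even, and 4·(even) is a multiple of 8.

4u(u + 1)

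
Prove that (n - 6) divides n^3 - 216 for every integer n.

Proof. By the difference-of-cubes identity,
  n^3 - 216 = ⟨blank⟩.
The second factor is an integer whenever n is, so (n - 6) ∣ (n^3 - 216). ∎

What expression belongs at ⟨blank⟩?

Polynomial division of n^3 - 216 by n - 6 leaves remainder 0 and quotient n^2 + 6n + 36.
Hence n^3 - 216 = (n - 6)(n^2 + 6n + 36).

(n - 6)(n^2 + 6n + 36)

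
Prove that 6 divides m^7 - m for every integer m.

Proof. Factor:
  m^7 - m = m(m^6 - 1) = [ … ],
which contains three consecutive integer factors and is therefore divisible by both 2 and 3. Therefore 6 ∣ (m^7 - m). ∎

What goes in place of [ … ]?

m^6 - 1 = (m^2 - 1)(m^4 + m^2 + 1), and m^2 - 1 = (m-1)(m+1).
So m(m^6 - 1) = (m - 1)m(m + 1)(m^4 + m^2 + 1).

(m - 1)m(m + 1)(m^4 + m^2 + 1)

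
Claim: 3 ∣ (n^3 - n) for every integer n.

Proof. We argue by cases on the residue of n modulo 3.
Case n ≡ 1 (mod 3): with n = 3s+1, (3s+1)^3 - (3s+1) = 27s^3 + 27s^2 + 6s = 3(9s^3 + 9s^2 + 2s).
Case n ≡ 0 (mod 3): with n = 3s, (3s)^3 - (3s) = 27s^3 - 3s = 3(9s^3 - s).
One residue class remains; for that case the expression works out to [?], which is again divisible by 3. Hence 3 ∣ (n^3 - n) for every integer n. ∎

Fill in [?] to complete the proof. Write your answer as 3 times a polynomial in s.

Only n ≡ 2 (mod 3) is unaccounted for. Put n = 3s+2:
(3s+2)^3 - (3s+2) expands to 27s^3 + 54s^2 + 33s + 6,
and factoring out 3 leaves 3(9s^3 + 18s^2 + 11s + 2).

3(9s^3 + 18s^2 + 11s + 2)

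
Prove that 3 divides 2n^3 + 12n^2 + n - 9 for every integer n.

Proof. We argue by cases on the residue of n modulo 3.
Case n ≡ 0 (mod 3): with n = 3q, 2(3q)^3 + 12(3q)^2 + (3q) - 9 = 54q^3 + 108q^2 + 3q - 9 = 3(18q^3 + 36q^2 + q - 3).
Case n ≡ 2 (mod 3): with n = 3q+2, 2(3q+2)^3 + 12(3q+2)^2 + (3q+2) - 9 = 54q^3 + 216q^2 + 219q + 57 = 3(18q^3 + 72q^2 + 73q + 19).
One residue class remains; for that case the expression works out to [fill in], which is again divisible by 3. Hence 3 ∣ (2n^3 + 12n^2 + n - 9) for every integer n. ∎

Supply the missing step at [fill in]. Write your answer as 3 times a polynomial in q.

Only n ≡ 1 (mod 3) is unaccounted for. Put n = 3q+1:
2(3q+1)^3 + 12(3q+1)^2 + (3q+1) - 9 expands to 54q^3 + 162q^2 + 93q + 6,
and factoring out 3 leaves 3(18q^3 + 54q^2 + 31q + 2).

3(18q^3 + 54q^2 + 31q + 2)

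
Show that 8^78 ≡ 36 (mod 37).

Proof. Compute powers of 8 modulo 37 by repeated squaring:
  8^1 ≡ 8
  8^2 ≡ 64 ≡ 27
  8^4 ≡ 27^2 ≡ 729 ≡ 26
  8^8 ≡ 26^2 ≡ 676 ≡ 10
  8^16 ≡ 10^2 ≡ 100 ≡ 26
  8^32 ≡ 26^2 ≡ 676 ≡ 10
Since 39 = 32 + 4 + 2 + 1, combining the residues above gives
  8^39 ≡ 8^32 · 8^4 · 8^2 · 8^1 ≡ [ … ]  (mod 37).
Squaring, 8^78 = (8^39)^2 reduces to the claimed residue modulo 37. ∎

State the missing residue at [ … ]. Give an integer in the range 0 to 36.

31

Multiply the listed residues: 10 · 26 · 27 · 8 = 260 → 7020 → 56160.
Reducing modulo 37: 56160 = 1517·37 + 31, so 8^39 ≡ 31.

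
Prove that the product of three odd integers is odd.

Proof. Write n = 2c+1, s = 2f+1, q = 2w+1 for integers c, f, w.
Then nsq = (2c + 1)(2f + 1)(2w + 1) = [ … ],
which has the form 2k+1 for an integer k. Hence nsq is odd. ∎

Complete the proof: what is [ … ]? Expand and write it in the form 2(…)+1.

2(4cfw + 2cf + 2cw + c + 2fw + f + w) + 1

(2c + 1)(2f + 1)(2w + 1) = 8cfw + 4cf + 4cw + 2c + 4fw + 2f + 2w + 1
= 2(4cfw + 2cf + 2cw + c + 2fw + f + w) + 1.
Since 4cfw + 2cf + 2cw + c + 2fw + f + w is an integer, the product is of the form 2k+1 for an integer k.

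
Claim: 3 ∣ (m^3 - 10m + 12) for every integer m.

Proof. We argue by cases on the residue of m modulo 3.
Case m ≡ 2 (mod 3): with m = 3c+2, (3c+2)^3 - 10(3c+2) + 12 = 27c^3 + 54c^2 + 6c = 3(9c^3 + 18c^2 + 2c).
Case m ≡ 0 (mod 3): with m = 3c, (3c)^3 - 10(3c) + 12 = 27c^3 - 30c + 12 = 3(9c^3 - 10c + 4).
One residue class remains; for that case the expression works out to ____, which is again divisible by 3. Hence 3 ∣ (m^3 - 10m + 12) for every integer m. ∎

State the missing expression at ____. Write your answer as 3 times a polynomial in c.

Only m ≡ 1 (mod 3) is unaccounted for. Put m = 3c+1:
(3c+1)^3 - 10(3c+1) + 12 expands to 27c^3 + 27c^2 - 21c + 3,
and factoring out 3 leaves 3(9c^3 + 9c^2 - 7c + 1).

3(9c^3 + 9c^2 - 7c + 1)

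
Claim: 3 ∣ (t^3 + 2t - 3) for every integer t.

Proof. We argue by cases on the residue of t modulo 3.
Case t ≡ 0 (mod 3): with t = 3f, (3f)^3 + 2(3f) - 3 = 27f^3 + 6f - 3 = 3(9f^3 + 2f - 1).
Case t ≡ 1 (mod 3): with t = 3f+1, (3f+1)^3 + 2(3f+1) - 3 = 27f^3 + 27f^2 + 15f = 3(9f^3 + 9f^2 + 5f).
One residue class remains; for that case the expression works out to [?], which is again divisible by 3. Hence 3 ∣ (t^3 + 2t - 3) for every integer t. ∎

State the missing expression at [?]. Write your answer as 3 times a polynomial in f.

The residues treated are {0, 1}, so the missing case is t ≡ 2 (mod 3); write t = 3f+2.
Then (3f+2)^3 + 2(3f+2) - 3 = 27f^3 + 54f^2 + 42f + 9 = 3(9f^3 + 18f^2 + 14f + 3).

3(9f^3 + 18f^2 + 14f + 3)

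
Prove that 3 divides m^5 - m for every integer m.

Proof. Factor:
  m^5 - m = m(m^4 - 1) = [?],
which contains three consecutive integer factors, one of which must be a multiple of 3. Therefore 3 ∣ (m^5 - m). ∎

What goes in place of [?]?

(m - 1)m(m + 1)(m^2 + 1)

m^4 - 1 = (m^2 - 1)(m^2 + 1), and m^2 - 1 = (m-1)(m+1).
So m(m^4 - 1) = (m - 1)m(m + 1)(m^2 + 1).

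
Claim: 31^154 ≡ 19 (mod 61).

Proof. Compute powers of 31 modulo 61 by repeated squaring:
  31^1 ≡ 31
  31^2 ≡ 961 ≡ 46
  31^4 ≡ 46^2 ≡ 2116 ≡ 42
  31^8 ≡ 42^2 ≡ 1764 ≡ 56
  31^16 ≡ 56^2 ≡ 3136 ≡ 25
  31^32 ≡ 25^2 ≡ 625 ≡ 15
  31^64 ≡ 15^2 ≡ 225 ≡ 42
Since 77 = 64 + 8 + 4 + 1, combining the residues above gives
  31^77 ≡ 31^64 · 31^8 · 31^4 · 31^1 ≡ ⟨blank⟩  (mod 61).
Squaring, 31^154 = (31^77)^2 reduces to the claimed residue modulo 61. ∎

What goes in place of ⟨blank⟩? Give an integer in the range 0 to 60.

31^64 · 31^8 · 31^4 · 31^1 ≡ 42 · 56 · 42 · 31 = 3062304.
3062304 mod 61 = 43, so 31^77 ≡ 43 (mod 61).

43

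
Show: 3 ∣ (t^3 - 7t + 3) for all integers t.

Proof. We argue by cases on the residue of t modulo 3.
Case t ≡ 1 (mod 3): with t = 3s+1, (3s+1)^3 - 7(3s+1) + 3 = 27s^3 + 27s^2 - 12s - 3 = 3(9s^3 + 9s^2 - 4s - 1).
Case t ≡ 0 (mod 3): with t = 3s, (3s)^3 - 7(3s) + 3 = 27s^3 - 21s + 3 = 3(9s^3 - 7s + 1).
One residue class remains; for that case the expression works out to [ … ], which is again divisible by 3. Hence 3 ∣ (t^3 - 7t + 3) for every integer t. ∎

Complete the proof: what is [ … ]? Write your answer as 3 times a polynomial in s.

The residues treated are {1, 0}, so the missing case is t ≡ 2 (mod 3); write t = 3s+2.
Then (3s+2)^3 - 7(3s+2) + 3 = 27s^3 + 54s^2 + 15s - 3 = 3(9s^3 + 18s^2 + 5s - 1).

3(9s^3 + 18s^2 + 5s - 1)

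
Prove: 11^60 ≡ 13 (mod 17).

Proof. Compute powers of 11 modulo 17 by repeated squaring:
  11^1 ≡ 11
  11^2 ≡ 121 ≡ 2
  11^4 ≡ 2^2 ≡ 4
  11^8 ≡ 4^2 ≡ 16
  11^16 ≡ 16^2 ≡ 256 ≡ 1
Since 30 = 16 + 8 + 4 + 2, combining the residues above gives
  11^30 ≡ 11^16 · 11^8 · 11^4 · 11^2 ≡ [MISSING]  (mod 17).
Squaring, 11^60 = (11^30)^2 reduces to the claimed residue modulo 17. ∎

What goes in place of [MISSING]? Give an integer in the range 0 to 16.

Multiply the listed residues: 1 · 16 · 4 · 2 = 16 → 64 → 128.
Reducing modulo 17: 128 = 7·17 + 9, so 11^30 ≡ 9.

9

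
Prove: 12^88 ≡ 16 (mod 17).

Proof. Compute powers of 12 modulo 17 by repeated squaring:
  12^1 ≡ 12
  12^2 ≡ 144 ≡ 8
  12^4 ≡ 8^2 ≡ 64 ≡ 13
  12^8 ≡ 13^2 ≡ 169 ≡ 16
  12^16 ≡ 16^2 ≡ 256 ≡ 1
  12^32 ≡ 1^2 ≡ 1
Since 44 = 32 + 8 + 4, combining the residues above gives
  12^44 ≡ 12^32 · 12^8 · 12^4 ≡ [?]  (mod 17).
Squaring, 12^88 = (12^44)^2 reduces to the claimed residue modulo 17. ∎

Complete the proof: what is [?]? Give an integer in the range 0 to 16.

Multiply the listed residues: 1 · 16 · 13 = 16 → 208.
Reducing modulo 17: 208 = 12·17 + 4, so 12^44 ≡ 4.

4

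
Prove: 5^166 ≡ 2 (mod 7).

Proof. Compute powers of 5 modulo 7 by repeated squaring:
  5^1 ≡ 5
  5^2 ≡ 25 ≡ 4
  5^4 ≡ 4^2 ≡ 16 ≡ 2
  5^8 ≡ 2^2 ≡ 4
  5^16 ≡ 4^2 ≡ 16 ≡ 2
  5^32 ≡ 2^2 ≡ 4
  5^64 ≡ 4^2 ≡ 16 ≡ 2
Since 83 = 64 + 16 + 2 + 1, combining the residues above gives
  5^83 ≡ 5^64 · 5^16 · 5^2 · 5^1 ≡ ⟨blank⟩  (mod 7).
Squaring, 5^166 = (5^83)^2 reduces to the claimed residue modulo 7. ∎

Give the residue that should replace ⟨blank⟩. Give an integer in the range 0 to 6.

Multiply the listed residues: 2 · 2 · 4 · 5 = 4 → 16 → 80.
Reducing modulo 7: 80 = 11·7 + 3, so 5^83 ≡ 3.

3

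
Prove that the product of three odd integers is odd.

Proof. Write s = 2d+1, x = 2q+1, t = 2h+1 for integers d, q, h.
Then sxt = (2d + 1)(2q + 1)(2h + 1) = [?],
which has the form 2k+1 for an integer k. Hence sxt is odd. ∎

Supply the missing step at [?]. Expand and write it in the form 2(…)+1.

2(4dhq + 2dh + 2dq + d + 2hq + h + q) + 1

(2d + 1)(2q + 1)(2h + 1) = 8dhq + 4dh + 4dq + 2d + 4hq + 2h + 2q + 1
= 2(4dhq + 2dh + 2dq + d + 2hq + h + q) + 1.
Since 4dhq + 2dh + 2dq + d + 2hq + h + q is an integer, the product is of the form 2k+1 for an integer k.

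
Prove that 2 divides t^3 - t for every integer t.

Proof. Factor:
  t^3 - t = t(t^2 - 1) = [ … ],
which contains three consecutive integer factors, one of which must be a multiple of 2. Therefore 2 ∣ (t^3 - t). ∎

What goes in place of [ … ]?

t(t^2 - 1) = t(t - 1)(t + 1) = (t - 1)t(t + 1).
These three factors are consecutive integers, so their product is divisible by 2.

(t - 1)t(t + 1)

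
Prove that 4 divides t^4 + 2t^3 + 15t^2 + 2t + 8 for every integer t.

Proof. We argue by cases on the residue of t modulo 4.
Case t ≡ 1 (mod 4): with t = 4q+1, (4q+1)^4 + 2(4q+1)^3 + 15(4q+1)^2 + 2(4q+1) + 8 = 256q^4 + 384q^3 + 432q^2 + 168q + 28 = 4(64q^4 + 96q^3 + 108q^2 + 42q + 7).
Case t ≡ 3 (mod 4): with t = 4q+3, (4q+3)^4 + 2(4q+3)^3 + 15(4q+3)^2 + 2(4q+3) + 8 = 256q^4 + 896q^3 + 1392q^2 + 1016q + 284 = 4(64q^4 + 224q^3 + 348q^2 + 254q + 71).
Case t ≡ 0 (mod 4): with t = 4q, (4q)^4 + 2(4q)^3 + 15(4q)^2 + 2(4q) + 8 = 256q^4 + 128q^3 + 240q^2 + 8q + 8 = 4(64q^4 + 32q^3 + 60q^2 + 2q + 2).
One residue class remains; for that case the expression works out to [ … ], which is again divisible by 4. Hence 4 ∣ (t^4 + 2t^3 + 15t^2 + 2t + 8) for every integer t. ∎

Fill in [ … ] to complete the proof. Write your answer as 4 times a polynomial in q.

Only t ≡ 2 (mod 4) is unaccounted for. Put t = 4q+2:
(4q+2)^4 + 2(4q+2)^3 + 15(4q+2)^2 + 2(4q+2) + 8 expands to 256q^4 + 640q^3 + 816q^2 + 472q + 104,
and factoring out 4 leaves 4(64q^4 + 160q^3 + 204q^2 + 118q + 26).

4(64q^4 + 160q^3 + 204q^2 + 118q + 26)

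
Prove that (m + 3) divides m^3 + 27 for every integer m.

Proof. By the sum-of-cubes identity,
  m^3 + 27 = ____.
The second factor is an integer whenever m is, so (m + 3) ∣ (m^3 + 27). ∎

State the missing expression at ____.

(m + 3)(m^2 - 3m + 9)

a^3 + b^3 = (a + b)(a^2 - ab + b^2). With a = m, b = 3:
m^3 + 27 = (m + 3)(m^2 - 3m + 9).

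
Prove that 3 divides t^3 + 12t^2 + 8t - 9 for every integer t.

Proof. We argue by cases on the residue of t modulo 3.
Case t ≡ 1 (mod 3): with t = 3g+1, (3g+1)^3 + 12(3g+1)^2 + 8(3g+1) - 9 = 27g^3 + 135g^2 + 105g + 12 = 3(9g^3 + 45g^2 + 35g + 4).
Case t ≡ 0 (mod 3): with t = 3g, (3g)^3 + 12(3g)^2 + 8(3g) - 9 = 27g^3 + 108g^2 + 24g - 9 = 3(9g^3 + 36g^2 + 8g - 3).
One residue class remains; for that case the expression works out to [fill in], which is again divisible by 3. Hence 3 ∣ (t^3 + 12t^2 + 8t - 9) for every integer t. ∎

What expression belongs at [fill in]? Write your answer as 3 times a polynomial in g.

Only t ≡ 2 (mod 3) is unaccounted for. Put t = 3g+2:
(3g+2)^3 + 12(3g+2)^2 + 8(3g+2) - 9 expands to 27g^3 + 162g^2 + 204g + 63,
and factoring out 3 leaves 3(9g^3 + 54g^2 + 68g + 21).

3(9g^3 + 54g^2 + 68g + 21)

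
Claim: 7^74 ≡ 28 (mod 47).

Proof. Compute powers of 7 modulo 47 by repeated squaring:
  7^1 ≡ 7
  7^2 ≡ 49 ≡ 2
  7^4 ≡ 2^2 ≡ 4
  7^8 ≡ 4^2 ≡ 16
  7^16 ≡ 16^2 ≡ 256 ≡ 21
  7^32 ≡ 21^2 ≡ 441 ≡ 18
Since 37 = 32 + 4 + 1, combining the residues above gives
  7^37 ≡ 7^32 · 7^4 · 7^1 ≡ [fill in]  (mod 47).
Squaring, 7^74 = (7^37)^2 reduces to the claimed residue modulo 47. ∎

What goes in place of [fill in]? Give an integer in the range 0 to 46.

7^32 · 7^4 · 7^1 ≡ 18 · 4 · 7 = 504.
504 mod 47 = 34, so 7^37 ≡ 34 (mod 47).

34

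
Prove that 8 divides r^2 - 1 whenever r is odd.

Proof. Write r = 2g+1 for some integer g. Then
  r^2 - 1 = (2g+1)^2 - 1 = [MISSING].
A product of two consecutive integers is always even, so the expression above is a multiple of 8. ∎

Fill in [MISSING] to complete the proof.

4g(g + 1)

(2g+1)^2 - 1 = 4g^2 + 4g + 1 - 1 = 4g^2 + 4g = 4g(g+1).
Since g and g+1 are consecutive, g(g+1) is even, and 4·(even) is a multiple of 8.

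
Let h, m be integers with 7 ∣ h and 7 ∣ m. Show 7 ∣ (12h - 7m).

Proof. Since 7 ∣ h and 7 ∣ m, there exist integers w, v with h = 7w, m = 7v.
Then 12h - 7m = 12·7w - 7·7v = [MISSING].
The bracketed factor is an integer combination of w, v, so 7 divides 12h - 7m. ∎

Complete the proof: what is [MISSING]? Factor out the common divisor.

7(-7v + 12w)

Pull the common 7 out of every term: 12·7w - 7·7v = 7(-7v + 12w).
-7v + 12w is an integer, which exhibits the divisibility.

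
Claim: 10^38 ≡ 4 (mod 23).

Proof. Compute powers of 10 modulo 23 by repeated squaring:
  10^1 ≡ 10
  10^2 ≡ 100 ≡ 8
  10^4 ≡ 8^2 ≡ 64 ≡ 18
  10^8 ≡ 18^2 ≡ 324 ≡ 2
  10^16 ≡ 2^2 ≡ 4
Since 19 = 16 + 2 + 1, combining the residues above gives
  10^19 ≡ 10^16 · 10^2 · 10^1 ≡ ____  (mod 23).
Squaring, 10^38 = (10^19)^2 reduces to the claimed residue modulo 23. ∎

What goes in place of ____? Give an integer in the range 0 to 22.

10^16 · 10^2 · 10^1 ≡ 4 · 8 · 10 = 320.
320 mod 23 = 21, so 10^19 ≡ 21 (mod 23).

21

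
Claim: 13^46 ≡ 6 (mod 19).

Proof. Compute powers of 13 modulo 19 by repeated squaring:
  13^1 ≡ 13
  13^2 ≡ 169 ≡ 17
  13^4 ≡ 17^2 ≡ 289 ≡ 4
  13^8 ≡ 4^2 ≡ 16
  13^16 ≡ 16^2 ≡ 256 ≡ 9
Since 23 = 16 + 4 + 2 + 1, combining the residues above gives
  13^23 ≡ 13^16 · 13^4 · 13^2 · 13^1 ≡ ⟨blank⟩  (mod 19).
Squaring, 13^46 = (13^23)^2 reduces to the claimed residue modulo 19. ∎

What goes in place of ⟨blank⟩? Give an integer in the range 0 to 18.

Multiply the listed residues: 9 · 4 · 17 · 13 = 36 → 612 → 7956.
Reducing modulo 19: 7956 = 418·19 + 14, so 13^23 ≡ 14.

14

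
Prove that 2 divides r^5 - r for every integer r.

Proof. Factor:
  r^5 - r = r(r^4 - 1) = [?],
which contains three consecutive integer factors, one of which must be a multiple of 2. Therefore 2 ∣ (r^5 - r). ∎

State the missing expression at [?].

(r - 1)r(r + 1)(r^2 + 1)

r^4 - 1 = (r^2 - 1)(r^2 + 1), and r^2 - 1 = (r-1)(r+1).
So r(r^4 - 1) = (r - 1)r(r + 1)(r^2 + 1).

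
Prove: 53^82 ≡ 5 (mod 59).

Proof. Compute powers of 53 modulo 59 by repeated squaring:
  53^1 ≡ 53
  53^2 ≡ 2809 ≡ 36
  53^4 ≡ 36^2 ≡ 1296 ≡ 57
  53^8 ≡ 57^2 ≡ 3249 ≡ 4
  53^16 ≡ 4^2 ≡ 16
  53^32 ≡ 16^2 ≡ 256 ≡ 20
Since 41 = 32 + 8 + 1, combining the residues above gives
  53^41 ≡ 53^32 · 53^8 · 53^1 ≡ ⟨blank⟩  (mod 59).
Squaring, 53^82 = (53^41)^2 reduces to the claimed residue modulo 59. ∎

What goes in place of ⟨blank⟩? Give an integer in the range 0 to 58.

51

53^32 · 53^8 · 53^1 ≡ 20 · 4 · 53 = 4240.
4240 mod 59 = 51, so 53^41 ≡ 51 (mod 59).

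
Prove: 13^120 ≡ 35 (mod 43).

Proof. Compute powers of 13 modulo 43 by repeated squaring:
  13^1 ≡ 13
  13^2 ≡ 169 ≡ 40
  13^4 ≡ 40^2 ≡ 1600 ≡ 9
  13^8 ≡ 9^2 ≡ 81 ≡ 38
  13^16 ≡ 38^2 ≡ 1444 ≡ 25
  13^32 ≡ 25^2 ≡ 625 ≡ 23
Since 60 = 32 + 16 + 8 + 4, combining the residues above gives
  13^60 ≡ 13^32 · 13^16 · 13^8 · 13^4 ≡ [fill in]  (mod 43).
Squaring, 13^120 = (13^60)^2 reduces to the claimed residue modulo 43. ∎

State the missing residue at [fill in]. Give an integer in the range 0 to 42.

13^32 · 13^16 · 13^8 · 13^4 ≡ 23 · 25 · 38 · 9 = 196650.
196650 mod 43 = 11, so 13^60 ≡ 11 (mod 43).

11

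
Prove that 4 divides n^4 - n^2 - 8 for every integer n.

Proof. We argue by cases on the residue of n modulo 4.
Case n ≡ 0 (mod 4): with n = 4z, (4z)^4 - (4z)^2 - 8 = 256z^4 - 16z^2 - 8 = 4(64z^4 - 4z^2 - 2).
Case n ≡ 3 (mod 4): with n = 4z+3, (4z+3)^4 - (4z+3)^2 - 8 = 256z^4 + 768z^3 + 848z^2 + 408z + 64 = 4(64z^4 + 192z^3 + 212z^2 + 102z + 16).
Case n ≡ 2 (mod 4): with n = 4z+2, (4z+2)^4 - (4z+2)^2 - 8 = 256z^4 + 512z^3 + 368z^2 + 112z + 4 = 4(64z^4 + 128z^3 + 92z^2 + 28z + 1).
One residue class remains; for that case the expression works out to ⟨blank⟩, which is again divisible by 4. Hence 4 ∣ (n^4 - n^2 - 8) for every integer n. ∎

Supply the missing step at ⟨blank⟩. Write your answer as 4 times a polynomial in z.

The residues treated are {0, 3, 2}, so the missing case is n ≡ 1 (mod 4); write n = 4z+1.
Then (4z+1)^4 - (4z+1)^2 - 8 = 256z^4 + 256z^3 + 80z^2 + 8z - 8 = 4(64z^4 + 64z^3 + 20z^2 + 2z - 2).

4(64z^4 + 64z^3 + 20z^2 + 2z - 2)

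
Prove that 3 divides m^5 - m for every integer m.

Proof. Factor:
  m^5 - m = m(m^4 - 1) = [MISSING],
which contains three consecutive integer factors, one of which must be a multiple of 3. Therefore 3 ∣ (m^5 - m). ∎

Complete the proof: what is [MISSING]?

(m - 1)m(m + 1)(m^2 + 1)

m^4 - 1 = (m^2 - 1)(m^2 + 1), and m^2 - 1 = (m-1)(m+1).
So m(m^4 - 1) = (m - 1)m(m + 1)(m^2 + 1).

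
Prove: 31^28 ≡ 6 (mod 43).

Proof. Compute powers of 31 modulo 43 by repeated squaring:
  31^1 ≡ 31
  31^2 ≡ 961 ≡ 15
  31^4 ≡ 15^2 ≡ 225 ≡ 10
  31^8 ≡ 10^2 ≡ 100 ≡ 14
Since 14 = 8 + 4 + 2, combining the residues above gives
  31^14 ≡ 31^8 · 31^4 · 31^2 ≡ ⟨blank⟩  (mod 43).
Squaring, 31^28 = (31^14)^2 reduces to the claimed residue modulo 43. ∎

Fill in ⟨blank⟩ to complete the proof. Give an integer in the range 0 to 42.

36

31^8 · 31^4 · 31^2 ≡ 14 · 10 · 15 = 2100.
2100 mod 43 = 36, so 31^14 ≡ 36 (mod 43).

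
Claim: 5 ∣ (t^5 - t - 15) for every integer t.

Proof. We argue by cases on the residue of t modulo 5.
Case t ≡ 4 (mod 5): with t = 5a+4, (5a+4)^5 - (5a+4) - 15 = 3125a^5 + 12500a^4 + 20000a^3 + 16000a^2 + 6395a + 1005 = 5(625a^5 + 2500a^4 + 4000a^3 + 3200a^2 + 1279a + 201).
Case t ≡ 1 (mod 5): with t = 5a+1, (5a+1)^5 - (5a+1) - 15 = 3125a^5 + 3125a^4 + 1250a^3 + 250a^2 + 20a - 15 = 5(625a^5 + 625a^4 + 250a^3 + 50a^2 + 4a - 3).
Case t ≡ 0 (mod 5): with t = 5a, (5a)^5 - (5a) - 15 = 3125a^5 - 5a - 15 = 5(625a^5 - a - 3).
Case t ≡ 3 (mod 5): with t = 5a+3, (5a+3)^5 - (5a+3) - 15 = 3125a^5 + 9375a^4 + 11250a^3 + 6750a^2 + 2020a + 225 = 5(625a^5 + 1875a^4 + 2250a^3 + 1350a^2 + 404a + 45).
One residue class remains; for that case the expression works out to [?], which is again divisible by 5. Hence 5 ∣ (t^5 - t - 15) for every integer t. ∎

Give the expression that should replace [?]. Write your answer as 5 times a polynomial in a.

The residues treated are {4, 1, 0, 3}, so the missing case is t ≡ 2 (mod 5); write t = 5a+2.
Then (5a+2)^5 - (5a+2) - 15 = 3125a^5 + 6250a^4 + 5000a^3 + 2000a^2 + 395a + 15 = 5(625a^5 + 1250a^4 + 1000a^3 + 400a^2 + 79a + 3).

5(625a^5 + 1250a^4 + 1000a^3 + 400a^2 + 79a + 3)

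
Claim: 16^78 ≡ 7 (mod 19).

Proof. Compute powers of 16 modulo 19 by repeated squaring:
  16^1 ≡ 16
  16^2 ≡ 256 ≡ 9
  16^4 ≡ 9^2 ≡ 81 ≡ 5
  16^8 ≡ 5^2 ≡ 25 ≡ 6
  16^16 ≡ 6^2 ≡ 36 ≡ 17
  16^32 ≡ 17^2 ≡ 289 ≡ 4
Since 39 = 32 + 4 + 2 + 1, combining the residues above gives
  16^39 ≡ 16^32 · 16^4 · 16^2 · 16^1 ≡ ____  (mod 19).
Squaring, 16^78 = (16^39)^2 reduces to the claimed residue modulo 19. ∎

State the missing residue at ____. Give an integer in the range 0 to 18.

11

16^32 · 16^4 · 16^2 · 16^1 ≡ 4 · 5 · 9 · 16 = 2880.
2880 mod 19 = 11, so 16^39 ≡ 11 (mod 19).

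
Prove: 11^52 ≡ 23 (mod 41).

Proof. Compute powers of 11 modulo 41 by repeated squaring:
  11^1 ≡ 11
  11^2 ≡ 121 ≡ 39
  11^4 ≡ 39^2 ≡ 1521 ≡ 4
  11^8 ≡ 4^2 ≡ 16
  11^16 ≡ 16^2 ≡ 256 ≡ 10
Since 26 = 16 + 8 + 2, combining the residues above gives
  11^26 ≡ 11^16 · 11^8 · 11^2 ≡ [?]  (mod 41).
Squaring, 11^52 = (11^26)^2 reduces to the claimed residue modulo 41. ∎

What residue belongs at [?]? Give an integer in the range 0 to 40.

11^16 · 11^8 · 11^2 ≡ 10 · 16 · 39 = 6240.
6240 mod 41 = 8, so 11^26 ≡ 8 (mod 41).

8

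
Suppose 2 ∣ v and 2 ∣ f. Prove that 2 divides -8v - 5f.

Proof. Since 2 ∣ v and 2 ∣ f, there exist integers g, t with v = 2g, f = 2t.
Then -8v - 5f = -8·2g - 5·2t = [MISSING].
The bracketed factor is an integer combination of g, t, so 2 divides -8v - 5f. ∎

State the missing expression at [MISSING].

2(-8g - 5t)

Pull the common 2 out of every term: -8·2g - 5·2t = 2(-8g - 5t).
-8g - 5t is an integer, which exhibits the divisibility.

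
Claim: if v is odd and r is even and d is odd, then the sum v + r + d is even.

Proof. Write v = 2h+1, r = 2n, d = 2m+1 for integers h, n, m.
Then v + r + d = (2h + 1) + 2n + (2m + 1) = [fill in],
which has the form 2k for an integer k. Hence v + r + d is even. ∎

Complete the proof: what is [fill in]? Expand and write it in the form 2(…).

Expanding: (2h + 1) + 2n + (2m + 1) = 2h + 2m + 2n + 2.
Every term is even; pulling out the factor of 2 gives 2(h + m + n + 1).

2(h + m + n + 1)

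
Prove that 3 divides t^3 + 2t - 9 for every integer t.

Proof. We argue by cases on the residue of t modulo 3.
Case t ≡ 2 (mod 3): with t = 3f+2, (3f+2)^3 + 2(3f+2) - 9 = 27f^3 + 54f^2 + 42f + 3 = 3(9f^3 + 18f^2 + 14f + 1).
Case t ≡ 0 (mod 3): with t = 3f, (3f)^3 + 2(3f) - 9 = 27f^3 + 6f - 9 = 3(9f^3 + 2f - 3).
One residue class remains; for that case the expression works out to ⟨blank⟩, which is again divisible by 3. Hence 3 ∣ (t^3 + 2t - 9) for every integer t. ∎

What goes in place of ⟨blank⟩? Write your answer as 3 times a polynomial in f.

3(9f^3 + 9f^2 + 5f - 2)

Only t ≡ 1 (mod 3) is unaccounted for. Put t = 3f+1:
(3f+1)^3 + 2(3f+1) - 9 expands to 27f^3 + 27f^2 + 15f - 6,
and factoring out 3 leaves 3(9f^3 + 9f^2 + 5f - 2).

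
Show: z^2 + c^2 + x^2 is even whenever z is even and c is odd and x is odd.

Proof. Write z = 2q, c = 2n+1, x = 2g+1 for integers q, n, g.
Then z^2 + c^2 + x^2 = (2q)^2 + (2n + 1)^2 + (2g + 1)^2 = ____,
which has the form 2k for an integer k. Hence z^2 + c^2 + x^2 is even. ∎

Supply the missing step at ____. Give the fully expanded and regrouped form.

2(2g^2 + 2g + 2n^2 + 2n + 2q^2 + 1)

Expanding: (2q)^2 + (2n + 1)^2 + (2g + 1)^2 = 4g^2 + 4g + 4n^2 + 4n + 4q^2 + 2.
Every term is even; pulling out the factor of 2 gives 2(2g^2 + 2g + 2n^2 + 2n + 2q^2 + 1).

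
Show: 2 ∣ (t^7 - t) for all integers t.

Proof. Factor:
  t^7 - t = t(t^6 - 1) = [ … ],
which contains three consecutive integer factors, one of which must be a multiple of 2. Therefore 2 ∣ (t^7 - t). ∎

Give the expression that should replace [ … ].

(t - 1)t(t + 1)(t^4 + t^2 + 1)

t^6 - 1 = (t^2 - 1)(t^4 + t^2 + 1), and t^2 - 1 = (t-1)(t+1).
So t(t^6 - 1) = (t - 1)t(t + 1)(t^4 + t^2 + 1).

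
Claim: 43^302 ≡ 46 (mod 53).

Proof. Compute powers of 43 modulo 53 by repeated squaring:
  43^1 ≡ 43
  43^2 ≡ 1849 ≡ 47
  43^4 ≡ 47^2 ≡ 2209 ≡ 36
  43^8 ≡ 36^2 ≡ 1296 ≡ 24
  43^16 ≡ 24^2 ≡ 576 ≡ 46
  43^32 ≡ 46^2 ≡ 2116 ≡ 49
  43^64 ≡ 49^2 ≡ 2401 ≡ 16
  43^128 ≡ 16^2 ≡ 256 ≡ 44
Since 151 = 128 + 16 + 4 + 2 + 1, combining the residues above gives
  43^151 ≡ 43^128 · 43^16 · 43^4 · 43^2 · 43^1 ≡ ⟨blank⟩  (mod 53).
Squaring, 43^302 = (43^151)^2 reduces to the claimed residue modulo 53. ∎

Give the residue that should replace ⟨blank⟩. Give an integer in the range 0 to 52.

29

Multiply the listed residues: 44 · 46 · 36 · 47 · 43 = 2024 → 72864 → 3424608 → 147258144.
Reducing modulo 53: 147258144 = 2778455·53 + 29, so 43^151 ≡ 29.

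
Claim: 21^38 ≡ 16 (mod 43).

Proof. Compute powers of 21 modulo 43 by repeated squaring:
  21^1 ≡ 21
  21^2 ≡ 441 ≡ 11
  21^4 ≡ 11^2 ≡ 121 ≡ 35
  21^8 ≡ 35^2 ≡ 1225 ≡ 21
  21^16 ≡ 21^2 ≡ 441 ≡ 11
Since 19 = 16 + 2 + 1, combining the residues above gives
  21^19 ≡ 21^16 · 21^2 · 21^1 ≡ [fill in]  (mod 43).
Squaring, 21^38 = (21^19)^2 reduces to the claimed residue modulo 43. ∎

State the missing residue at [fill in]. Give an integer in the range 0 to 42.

Multiply the listed residues: 11 · 11 · 21 = 121 → 2541.
Reducing modulo 43: 2541 = 59·43 + 4, so 21^19 ≡ 4.

4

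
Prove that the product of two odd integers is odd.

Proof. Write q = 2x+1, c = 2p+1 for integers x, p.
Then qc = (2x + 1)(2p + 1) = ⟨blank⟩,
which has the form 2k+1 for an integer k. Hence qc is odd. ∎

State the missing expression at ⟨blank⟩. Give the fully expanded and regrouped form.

(2x + 1)(2p + 1) = 4px + 2p + 2x + 1
= 2(2px + p + x) + 1.
Since 2px + p + x is an integer, the product is of the form 2k+1 for an integer k.

2(2px + p + x) + 1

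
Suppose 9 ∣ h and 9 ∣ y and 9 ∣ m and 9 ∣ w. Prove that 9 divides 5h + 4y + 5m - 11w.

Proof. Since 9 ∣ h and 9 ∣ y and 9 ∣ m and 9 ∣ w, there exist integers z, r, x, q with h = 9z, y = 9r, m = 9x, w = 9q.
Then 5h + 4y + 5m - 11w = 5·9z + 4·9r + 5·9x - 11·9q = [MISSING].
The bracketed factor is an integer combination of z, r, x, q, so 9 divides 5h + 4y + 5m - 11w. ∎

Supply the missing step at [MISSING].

9(-11q + 4r + 5x + 5z)

Each term has a factor of 9: 5·9z + 4·9r + 5·9x - 11·9q = 9·(-11q + 4r + 5x + 5z).
Since -11q + 4r + 5x + 5z is an integer, 9 ∣ (5h + 4y + 5m - 11w).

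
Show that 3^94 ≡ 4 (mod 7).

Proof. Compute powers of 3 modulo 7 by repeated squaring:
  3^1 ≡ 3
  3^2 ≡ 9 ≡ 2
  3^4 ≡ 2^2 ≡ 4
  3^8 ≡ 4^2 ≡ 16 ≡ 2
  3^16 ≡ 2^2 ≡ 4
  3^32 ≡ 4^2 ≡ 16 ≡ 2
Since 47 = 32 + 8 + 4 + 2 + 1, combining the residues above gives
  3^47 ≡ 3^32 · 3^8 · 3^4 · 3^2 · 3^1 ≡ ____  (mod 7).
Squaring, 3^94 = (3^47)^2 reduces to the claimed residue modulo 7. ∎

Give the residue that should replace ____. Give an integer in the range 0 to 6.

5

Multiply the listed residues: 2 · 2 · 4 · 2 · 3 = 4 → 16 → 32 → 96.
Reducing modulo 7: 96 = 13·7 + 5, so 3^47 ≡ 5.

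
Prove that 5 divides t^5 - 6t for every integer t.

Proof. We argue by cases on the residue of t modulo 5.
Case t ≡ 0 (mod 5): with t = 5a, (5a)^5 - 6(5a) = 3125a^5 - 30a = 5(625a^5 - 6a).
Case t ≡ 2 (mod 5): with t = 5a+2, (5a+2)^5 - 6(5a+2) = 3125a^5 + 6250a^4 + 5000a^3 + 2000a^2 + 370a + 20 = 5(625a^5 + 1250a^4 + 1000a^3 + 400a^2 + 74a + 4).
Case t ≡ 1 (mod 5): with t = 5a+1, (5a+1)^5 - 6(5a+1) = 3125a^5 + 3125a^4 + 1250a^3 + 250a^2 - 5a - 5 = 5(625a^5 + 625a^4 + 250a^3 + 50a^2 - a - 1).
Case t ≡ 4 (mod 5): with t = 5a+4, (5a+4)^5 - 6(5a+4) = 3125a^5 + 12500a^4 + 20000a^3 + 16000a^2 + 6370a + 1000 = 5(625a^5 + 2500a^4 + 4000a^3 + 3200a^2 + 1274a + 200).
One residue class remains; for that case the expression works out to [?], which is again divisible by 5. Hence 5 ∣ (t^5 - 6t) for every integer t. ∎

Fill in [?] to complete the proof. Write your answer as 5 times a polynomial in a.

The residues treated are {0, 2, 1, 4}, so the missing case is t ≡ 3 (mod 5); write t = 5a+3.
Then (5a+3)^5 - 6(5a+3) = 3125a^5 + 9375a^4 + 11250a^3 + 6750a^2 + 1995a + 225 = 5(625a^5 + 1875a^4 + 2250a^3 + 1350a^2 + 399a + 45).

5(625a^5 + 1875a^4 + 2250a^3 + 1350a^2 + 399a + 45)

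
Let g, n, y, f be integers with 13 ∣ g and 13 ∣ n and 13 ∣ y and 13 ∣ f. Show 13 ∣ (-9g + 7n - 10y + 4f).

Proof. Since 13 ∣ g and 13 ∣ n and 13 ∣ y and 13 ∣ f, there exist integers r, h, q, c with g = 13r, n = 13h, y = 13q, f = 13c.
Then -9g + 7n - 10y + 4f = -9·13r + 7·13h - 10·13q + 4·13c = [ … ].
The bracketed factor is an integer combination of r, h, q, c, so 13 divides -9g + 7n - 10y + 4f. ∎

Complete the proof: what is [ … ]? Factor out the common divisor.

Pull the common 13 out of every term: -9·13r + 7·13h - 10·13q + 4·13c = 13(4c + 7h - 10q - 9r).
4c + 7h - 10q - 9r is an integer, which exhibits the divisibility.

13(4c + 7h - 10q - 9r)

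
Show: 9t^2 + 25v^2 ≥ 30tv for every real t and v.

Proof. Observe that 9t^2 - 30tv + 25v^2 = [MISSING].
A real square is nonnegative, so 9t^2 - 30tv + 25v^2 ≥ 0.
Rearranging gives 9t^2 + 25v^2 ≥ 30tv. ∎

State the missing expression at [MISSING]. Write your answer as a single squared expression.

(3t - 5v)^2

9t^2 - 30tv + 25v^2 is a perfect-square trinomial: the outer terms are (3t)^2 and (5v)^2, and the cross term is -2·3t·5v.
So 9t^2 - 30tv + 25v^2 = (3t - 5v)^2 ≥ 0.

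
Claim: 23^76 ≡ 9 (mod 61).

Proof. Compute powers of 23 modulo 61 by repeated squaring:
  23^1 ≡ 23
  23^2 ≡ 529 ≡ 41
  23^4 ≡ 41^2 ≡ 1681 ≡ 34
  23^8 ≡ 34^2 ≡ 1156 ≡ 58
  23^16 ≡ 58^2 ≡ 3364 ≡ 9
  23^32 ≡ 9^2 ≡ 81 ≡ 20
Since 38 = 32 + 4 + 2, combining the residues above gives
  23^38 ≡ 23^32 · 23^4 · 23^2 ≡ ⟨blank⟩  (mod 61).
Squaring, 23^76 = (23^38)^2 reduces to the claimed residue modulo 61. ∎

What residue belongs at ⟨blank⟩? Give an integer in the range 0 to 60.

23^32 · 23^4 · 23^2 ≡ 20 · 34 · 41 = 27880.
27880 mod 61 = 3, so 23^38 ≡ 3 (mod 61).

3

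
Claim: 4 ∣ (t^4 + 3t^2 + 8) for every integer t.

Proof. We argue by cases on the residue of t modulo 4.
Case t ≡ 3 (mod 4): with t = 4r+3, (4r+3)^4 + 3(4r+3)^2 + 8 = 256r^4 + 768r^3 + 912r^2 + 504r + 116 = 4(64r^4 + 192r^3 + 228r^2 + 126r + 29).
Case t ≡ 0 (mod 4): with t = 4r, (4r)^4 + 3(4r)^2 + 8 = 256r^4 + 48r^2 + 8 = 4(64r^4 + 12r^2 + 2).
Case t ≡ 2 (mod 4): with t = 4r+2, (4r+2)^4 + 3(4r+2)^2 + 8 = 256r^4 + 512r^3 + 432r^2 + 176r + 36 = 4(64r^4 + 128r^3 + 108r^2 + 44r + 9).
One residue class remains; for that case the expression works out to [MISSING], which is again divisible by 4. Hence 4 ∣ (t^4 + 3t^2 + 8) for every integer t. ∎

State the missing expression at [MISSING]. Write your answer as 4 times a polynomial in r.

The residues treated are {3, 0, 2}, so the missing case is t ≡ 1 (mod 4); write t = 4r+1.
Then (4r+1)^4 + 3(4r+1)^2 + 8 = 256r^4 + 256r^3 + 144r^2 + 40r + 12 = 4(64r^4 + 64r^3 + 36r^2 + 10r + 3).

4(64r^4 + 64r^3 + 36r^2 + 10r + 3)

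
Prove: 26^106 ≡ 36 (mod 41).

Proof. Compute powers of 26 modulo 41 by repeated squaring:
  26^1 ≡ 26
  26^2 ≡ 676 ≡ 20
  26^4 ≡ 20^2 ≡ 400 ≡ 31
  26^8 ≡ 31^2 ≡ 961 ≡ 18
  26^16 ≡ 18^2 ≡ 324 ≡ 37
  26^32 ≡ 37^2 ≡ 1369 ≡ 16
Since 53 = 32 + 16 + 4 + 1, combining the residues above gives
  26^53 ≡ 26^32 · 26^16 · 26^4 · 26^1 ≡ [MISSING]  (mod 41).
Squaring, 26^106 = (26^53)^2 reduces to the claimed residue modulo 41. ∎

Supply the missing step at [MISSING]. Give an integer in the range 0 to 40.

35

26^32 · 26^16 · 26^4 · 26^1 ≡ 16 · 37 · 31 · 26 = 477152.
477152 mod 41 = 35, so 26^53 ≡ 35 (mod 41).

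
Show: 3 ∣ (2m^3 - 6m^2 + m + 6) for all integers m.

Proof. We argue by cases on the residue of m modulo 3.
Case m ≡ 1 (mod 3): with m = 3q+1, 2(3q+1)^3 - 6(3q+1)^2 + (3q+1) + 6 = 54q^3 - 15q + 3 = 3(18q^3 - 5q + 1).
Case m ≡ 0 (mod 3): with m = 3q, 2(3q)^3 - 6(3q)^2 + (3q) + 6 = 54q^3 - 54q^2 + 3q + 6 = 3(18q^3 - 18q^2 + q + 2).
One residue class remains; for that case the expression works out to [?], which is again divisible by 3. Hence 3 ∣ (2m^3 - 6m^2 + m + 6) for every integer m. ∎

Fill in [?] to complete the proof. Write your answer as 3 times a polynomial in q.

Only m ≡ 2 (mod 3) is unaccounted for. Put m = 3q+2:
2(3q+2)^3 - 6(3q+2)^2 + (3q+2) + 6 expands to 54q^3 + 54q^2 + 3q,
and factoring out 3 leaves 3(18q^3 + 18q^2 + q).

3(18q^3 + 18q^2 + q)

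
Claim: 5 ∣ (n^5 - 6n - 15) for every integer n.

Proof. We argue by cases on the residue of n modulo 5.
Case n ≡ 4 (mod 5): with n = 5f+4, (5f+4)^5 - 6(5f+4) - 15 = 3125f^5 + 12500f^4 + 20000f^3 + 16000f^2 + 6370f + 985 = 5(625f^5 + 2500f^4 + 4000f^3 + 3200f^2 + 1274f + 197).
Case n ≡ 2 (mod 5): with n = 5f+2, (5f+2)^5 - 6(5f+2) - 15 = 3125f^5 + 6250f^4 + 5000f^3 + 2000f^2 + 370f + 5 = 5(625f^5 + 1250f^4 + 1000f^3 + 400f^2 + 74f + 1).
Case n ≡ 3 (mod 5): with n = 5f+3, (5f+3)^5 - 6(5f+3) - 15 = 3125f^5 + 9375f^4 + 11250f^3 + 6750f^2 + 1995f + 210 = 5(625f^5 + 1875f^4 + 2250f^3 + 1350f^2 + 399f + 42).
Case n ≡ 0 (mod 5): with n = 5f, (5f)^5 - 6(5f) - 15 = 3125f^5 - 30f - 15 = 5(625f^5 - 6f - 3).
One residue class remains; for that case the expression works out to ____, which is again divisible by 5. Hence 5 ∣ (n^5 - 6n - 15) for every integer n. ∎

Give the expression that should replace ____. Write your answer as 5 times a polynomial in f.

5(625f^5 + 625f^4 + 250f^3 + 50f^2 - f - 4)

The residues treated are {4, 2, 3, 0}, so the missing case is n ≡ 1 (mod 5); write n = 5f+1.
Then (5f+1)^5 - 6(5f+1) - 15 = 3125f^5 + 3125f^4 + 1250f^3 + 250f^2 - 5f - 20 = 5(625f^5 + 625f^4 + 250f^3 + 50f^2 - f - 4).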